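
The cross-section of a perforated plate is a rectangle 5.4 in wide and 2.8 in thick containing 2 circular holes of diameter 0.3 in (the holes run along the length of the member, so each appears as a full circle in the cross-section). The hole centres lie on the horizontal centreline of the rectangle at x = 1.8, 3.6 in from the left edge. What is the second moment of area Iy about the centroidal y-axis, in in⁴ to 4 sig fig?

Iy ≈ 36.63 in⁴

Break the section into simple shapes (no overlaps), measuring from the bottom-left corner of the bounding box.
Plate: 5.4 × 2.8, A = 15.12 in², x = 2.7 in, Ī = 36.7416 in⁴.
Hole 1 (subtracted): ⌀0.3, A = 0.0706858 in², x = 1.8 in, Ī = 0.000397608 in⁴.
Hole 2 (subtracted): ⌀0.3, A = 0.0706858 in², x = 3.6 in, Ī = 0.000397608 in⁴.
By symmetry the centroid is at mid-width, x̄ = 2.7 in.
Transfer each piece to the centroidal y-axis using Ī + A·d² with d = x − 2.7:
  plate: d = 0 in → contributes +36.7416 in⁴
  hole 1: d = -0.9 in → contributes −0.0576531 in⁴
  hole 2: d = 0.9 in → contributes −0.0576531 in⁴
Total I = 36.6263 in⁴.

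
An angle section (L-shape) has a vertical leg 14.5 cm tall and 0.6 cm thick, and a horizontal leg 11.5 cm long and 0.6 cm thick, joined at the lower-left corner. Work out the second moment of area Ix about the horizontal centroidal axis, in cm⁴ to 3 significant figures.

Ix ≈ 333 cm⁴

Split into non-overlapping primitives; take the origin at the lower-left of the bounding box.
Vertical leg: 0.6 × 14.5, A = 8.7 cm², y = 7.25 cm, Ī = 152.43 cm⁴.
Horizontal leg (remainder): 10.9 × 0.6, A = 6.54 cm², y = 0.3 cm, Ī = 0.1962 cm⁴.
Centroid: ȳ = ΣA·y / ΣA = 4.2675 cm.
Transfer each piece to the horizontal centroidal axis using Ī + A·d² with d = y − 4.2675:
  vertical leg: d = 2.9825 cm → contributes +229.82 cm⁴
  horizontal leg (remainder): d = -3.9675 cm → contributes +103.14 cm⁴
Total I = 332.96 cm⁴.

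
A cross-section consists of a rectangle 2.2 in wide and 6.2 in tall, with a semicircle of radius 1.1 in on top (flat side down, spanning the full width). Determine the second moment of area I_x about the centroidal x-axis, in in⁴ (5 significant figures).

Decompose the section into non-overlapping parts with the origin at the bottom-left of its bounding rectangle.
Rectangular body: 2.2 × 6.2, A = 13.64 in², y = 3.1 in, Ī = 43.69347 in⁴.
Semicircular cap: semicircle r = 1.1, A = 1.900664 in², y = 6.666854 in, Ī = 0.1606952 in⁴.
Centroid: ȳ = ΣA·y / ΣA = 3.536236 in.
Transfer each piece to the centroidal x-axis using Ī + A·d² with d = y − 3.536236:
  rectangular body: d = -0.4362356 in → contributes +46.28918 in⁴
  semicircular cap: d = 3.130619 in → contributes +18.78867 in⁴
Total I = 65.07785 in⁴.

I_x ≈ 65.078 in⁴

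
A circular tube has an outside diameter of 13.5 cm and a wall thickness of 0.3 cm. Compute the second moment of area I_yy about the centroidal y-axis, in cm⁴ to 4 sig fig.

I_yy ≈ 271.1 cm⁴

Treat the section as a set of non-overlapping primitives; coordinates are from the bounding-box lower-left.
Outer circle: ⌀13.5, A = 143.139 cm², x = 6.75 cm, Ī = 1630.44 cm⁴.
Bore (subtracted): ⌀12.9, A = 130.698 cm², x = 6.75 cm, Ī = 1359.34 cm⁴.
By symmetry the centroid is at mid-width, x̄ = 6.75 cm.
All pieces are centred on the centroidal y-axis, so I = ΣĪ (holes subtracted) = 271.099 cm⁴.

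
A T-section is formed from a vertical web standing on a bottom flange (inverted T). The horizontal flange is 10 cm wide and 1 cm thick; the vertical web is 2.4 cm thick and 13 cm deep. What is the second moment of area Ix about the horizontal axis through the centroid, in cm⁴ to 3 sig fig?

Break the section into simple shapes (no overlaps), measuring from the bottom-left corner of the bounding box.
Flange: 10 × 1, A = 10 cm², y = 0.5 cm, Ī = 0.83333 cm⁴.
Web: 2.4 × 13, A = 31.2 cm², y = 7.5 cm, Ī = 439.4 cm⁴.
Centroid: ȳ = ΣA·y / ΣA = 5.801 cm.
Transfer each piece to the horizontal axis through the centroid using Ī + A·d² with d = y − 5.801:
  flange: d = -5.301 cm → contributes +281.84 cm⁴
  web: d = 1.699 cm → contributes +529.47 cm⁴
Total I = 811.3 cm⁴.

Ix ≈ 811 cm⁴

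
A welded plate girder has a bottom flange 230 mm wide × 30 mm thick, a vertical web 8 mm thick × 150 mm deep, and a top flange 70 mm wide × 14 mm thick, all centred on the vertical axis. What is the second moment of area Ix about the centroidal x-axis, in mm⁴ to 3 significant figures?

Break the section into simple shapes (no overlaps), measuring from the bottom-left corner of the bounding box.
Bottom plate: 230 × 30, A = 6 900 mm², y = 15 mm, Ī = 517 500 mm⁴.
Web plate: 8 × 150, A = 1 200 mm², y = 105 mm, Ī = 2 250 000 mm⁴.
Top plate: 70 × 14, A = 980 mm², y = 187 mm, Ī = 16 007 mm⁴.
Centroid: ȳ = ΣA·y / ΣA = 45.458 mm.
Transfer each piece to the centroidal x-axis using Ī + A·d² with d = y − 45.458:
  bottom plate: d = -30.458 mm → contributes +6 918 622 mm⁴
  web plate: d = 59.542 mm → contributes +6 504 278 mm⁴
  top plate: d = 141.54 mm → contributes +19 649 420 mm⁴
Total I = 33 072 321 mm⁴.

Ix ≈ 3.31 × 10⁷ mm⁴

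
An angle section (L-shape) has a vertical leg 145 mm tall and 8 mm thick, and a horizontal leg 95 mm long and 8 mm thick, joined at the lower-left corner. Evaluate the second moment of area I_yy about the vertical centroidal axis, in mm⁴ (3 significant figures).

Decompose the section into non-overlapping parts with the origin at the bottom-left of its bounding rectangle.
Vertical leg: 8 × 145, A = 1 160 mm², x = 4 mm, Ī = 6186.7 mm⁴.
Horizontal leg (remainder): 87 × 8, A = 696 mm², x = 51.5 mm, Ī = 439 002 mm⁴.
Centroid: x̄ = ΣA·x / ΣA = 21.813 mm.
Transfer each piece to the vertical centroidal axis using Ī + A·d² with d = x − 21.813:
  vertical leg: d = -17.813 mm → contributes +374 237 mm⁴
  horizontal leg (remainder): d = 29.688 mm → contributes +1 052 420 mm⁴
Total I = 1 426 657 mm⁴.

I_yy ≈ 1.43 × 10⁶ mm⁴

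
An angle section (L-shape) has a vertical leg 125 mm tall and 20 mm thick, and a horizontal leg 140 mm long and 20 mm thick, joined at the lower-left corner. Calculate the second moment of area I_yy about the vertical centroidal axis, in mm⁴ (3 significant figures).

I_yy ≈ 8.96 × 10⁶ mm⁴

Split into non-overlapping primitives; take the origin at the lower-left of the bounding box.
Vertical leg: 20 × 125, A = 2 500 mm², x = 10 mm, Ī = 83 333 mm⁴.
Horizontal leg (remainder): 120 × 20, A = 2 400 mm², x = 80 mm, Ī = 2 880 000 mm⁴.
Centroid: x̄ = ΣA·x / ΣA = 44.286 mm.
Transfer each piece to the vertical centroidal axis using Ī + A·d² with d = x − 44.286:
  vertical leg: d = -34.286 mm → contributes +3 022 109 mm⁴
  horizontal leg (remainder): d = 35.714 mm → contributes +5 941 224 mm⁴
Total I = 8 963 333 mm⁴.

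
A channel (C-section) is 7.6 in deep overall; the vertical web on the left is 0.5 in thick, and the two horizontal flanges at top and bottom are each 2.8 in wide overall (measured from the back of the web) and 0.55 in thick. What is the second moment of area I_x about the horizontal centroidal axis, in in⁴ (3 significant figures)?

I_x ≈ 49.8 in⁴

Split into non-overlapping primitives; take the origin at the lower-left of the bounding box.
Web: 0.5 × 7.6, A = 3.8 in², y = 3.8 in, Ī = 18.291 in⁴.
Top flange (beyond web): 2.3 × 0.55, A = 1.265 in², y = 7.325 in, Ī = 0.031889 in⁴.
Bottom flange (beyond web): 2.3 × 0.55, A = 1.265 in², y = 0.275 in, Ī = 0.031889 in⁴.
By symmetry the centroid is at mid-height, ȳ = 3.8 in.
Transfer each piece to the horizontal centroidal axis using Ī + A·d² with d = y − 3.8:
  web: d = 0 in → contributes +18.291 in⁴
  top flange (beyond web): d = 3.525 in → contributes +15.75 in⁴
  bottom flange (beyond web): d = -3.525 in → contributes +15.75 in⁴
Total I = 49.791 in⁴.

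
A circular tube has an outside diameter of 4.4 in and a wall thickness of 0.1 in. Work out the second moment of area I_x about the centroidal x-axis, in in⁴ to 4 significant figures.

Decompose the section into non-overlapping parts with the origin at the bottom-left of its bounding rectangle.
Outer circle: ⌀4.4, A = 15.2053 in², y = 2.2 in, Ī = 18.3984 in⁴.
Bore (subtracted): ⌀4.2, A = 13.8544 in², y = 2.2 in, Ī = 15.2745 in⁴.
By symmetry the centroid is at mid-height, ȳ = 2.2 in.
All pieces are centred on the centroidal x-axis, so I = ΣĪ (holes subtracted) = 3.12392 in⁴.

I_x ≈ 3.124 in⁴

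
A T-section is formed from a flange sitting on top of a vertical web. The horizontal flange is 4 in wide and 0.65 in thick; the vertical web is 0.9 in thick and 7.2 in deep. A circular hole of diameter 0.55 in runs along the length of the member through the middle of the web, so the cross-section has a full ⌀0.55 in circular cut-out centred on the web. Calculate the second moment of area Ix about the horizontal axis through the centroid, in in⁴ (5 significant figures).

Ix ≈ 56.358 in⁴

Decompose the section into non-overlapping parts with the origin at the bottom-left of its bounding rectangle.
Flange: 4 × 0.65, A = 2.6 in², y = 7.525 in, Ī = 0.09154167 in⁴.
Web: 0.9 × 7.2, A = 6.48 in², y = 3.6 in, Ī = 27.9936 in⁴.
Hole (subtracted): ⌀0.55, A = 0.2375829 in², y = 3.6 in, Ī = 0.004491803 in⁴.
Centroid: ȳ = ΣA·y / ΣA = 4.754096 in.
Transfer each piece to the horizontal axis through the centroid using Ī + A·d² with d = y − 4.754096:
  flange: d = 2.770904 in → contributes +20.0541 in⁴
  web: d = -1.154096 in → contributes +36.62456 in⁴
  hole: d = -1.154096 in → contributes −0.3209376 in⁴
Total I = 56.35772 in⁴.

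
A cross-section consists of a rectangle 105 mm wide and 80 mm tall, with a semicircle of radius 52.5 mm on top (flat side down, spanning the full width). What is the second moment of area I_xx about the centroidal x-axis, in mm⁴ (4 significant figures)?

I_xx ≈ 1.640 × 10⁷ mm⁴

Treat the section as a set of non-overlapping primitives; coordinates are from the bounding-box lower-left.
Rectangular body: 105 × 80, A = 8 400 mm², y = 40 mm, Ī = 4 480 000 mm⁴.
Semicircular cap: semicircle r = 52.5, A = 4329.51 mm², y = 102.282 mm, Ī = 833 814 mm⁴.
Centroid: ȳ = ΣA·y / ΣA = 61.183 mm.
Transfer each piece to the centroidal x-axis using Ī + A·d² with d = y − 61.183:
  rectangular body: d = -21.183 mm → contributes +8 249 241 mm⁴
  semicircular cap: d = 41.0987 mm → contributes +8 146 799 mm⁴
Total I = 16 396 040 mm⁴.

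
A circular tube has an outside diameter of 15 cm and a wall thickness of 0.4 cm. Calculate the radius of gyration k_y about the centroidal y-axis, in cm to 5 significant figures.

k_y ≈ 5.1638 cm

Split into non-overlapping primitives; take the origin at the lower-left of the bounding box.
Outer circle: ⌀15, A = 176.7146 cm², x = 7.5 cm, Ī = 2485.049 cm⁴.
Bore (subtracted): ⌀14.2, A = 158.3677 cm², x = 7.5 cm, Ī = 1995.829 cm⁴.
By symmetry the centroid is at mid-width, x̄ = 7.5 cm.
All pieces are centred on the centroidal y-axis, so I = ΣĪ (holes subtracted) = 489.2201 cm⁴.
Radius of gyration: k = √(I/A) = √(489.2201 / 18.3469) = 5.163816 cm.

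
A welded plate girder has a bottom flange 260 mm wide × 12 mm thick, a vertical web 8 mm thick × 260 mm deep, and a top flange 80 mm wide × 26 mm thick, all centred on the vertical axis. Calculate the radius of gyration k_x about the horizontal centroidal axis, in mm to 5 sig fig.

Decompose the section into non-overlapping parts with the origin at the bottom-left of its bounding rectangle.
Bottom plate: 260 × 12, A = 3 120 mm², y = 6 mm, Ī = 37 440 mm⁴.
Web plate: 8 × 260, A = 2 080 mm², y = 142 mm, Ī = 11 717 333 mm⁴.
Top plate: 80 × 26, A = 2 080 mm², y = 285 mm, Ī = 117173.3 mm⁴.
Centroid: ȳ = ΣA·y / ΣA = 124.5714 mm.
Transfer each piece to the horizontal centroidal axis using Ī + A·d² with d = y − 124.5714:
  bottom plate: d = -118.5714 mm → contributes +43 902 093 mm⁴
  web plate: d = 17.42857 mm → contributes +12 349 144 mm⁴
  top plate: d = 160.4286 mm → contributes +53 650 813 mm⁴
Total I = 109 902 050 mm⁴.
Radius of gyration: k = √(I/A) = √(109 902 050 / 7 280) = 122.8676 mm.

k_x ≈ 122.87 mm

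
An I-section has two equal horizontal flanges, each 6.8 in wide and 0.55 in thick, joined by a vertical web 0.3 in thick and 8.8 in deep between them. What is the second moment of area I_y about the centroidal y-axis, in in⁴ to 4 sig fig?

Split into non-overlapping primitives; take the origin at the lower-left of the bounding box.
Bottom flange: 6.8 × 0.55, A = 3.74 in², x = 3.4 in, Ī = 14.4115 in⁴.
Web: 0.3 × 8.8, A = 2.64 in², x = 3.4 in, Ī = 0.0198 in⁴.
Top flange: 6.8 × 0.55, A = 3.74 in², x = 3.4 in, Ī = 14.4115 in⁴.
By symmetry the centroid is at mid-width, x̄ = 3.4 in.
All pieces are centred on the centroidal y-axis, so I = ΣĪ = 28.8427 in⁴.

I_y ≈ 28.84 in⁴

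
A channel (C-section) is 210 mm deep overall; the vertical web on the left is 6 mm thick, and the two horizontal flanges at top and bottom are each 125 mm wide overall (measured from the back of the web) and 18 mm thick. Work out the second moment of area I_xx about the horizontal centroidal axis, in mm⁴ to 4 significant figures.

Split into non-overlapping primitives; take the origin at the lower-left of the bounding box.
Web: 6 × 210, A = 1 260 mm², y = 105 mm, Ī = 4 630 500 mm⁴.
Top flange (beyond web): 119 × 18, A = 2 142 mm², y = 201 mm, Ī = 57 834 mm⁴.
Bottom flange (beyond web): 119 × 18, A = 2 142 mm², y = 9 mm, Ī = 57 834 mm⁴.
By symmetry the centroid is at mid-height, ȳ = 105 mm.
Transfer each piece to the horizontal centroidal axis using Ī + A·d² with d = y − 105:
  web: d = 0 mm → contributes +4 630 500 mm⁴
  top flange (beyond web): d = 96 mm → contributes +19 798 506 mm⁴
  bottom flange (beyond web): d = -96 mm → contributes +19 798 506 mm⁴
Total I = 44 227 512 mm⁴.

I_xx ≈ 4.423 × 10⁷ mm⁴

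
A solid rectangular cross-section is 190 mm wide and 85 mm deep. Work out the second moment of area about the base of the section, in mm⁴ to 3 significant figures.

I_base ≈ 3.89 × 10⁷ mm⁴

The section: 190 × 85, A = 16 150 mm², y = 42.5 mm, Ī = 9 723 646 mm⁴.
Transfer it to the bottom edge using Ī + A·d² with d = y − 0:
  the section: d = 42.5 mm → contributes +38 894 583 mm⁴
Total I = 38 894 583 mm⁴.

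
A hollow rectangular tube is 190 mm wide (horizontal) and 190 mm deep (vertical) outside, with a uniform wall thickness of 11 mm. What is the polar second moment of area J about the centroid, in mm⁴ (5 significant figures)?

J ≈ 8.4436 × 10⁷ mm⁴

Split into non-overlapping primitives; take the origin at the lower-left of the bounding box.
Outer rectangle: 190 × 190, A = 36 100 mm², y = 95 mm, Ī = 108 600 833 mm⁴.
Inner void (subtracted): 168 × 168, A = 28 224 mm², y = 95 mm, Ī = 66 382 848 mm⁴.
By symmetry the centroid is at mid-height, ȳ = 95 mm.
All pieces are centred on the centroidal x-axis, so I = ΣĪ (holes subtracted) = 42 217 985 mm⁴.
Repeating about the centroidal y-axis gives I_y = 42 217 985 mm⁴.
Polar second moment: J = I_x + I_y = 84 435 971 mm⁴.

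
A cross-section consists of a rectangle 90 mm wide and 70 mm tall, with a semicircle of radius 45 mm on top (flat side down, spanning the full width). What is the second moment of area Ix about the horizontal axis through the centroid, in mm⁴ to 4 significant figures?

Ix ≈ 9.209 × 10⁶ mm⁴

Treat the section as a set of non-overlapping primitives; coordinates are from the bounding-box lower-left.
Rectangular body: 90 × 70, A = 6 300 mm², y = 35 mm, Ī = 2 572 500 mm⁴.
Semicircular cap: semicircle r = 45, A = 3180.86 mm², y = 89.0986 mm, Ī = 450 072 mm⁴.
Centroid: ȳ = ΣA·y / ΣA = 53.1503 mm.
Transfer each piece to the horizontal axis through the centroid using Ī + A·d² with d = y − 53.1503:
  rectangular body: d = -18.1503 mm → contributes +4 647 923 mm⁴
  semicircular cap: d = 35.9483 mm → contributes +4 560 644 mm⁴
Total I = 9 208 567 mm⁴.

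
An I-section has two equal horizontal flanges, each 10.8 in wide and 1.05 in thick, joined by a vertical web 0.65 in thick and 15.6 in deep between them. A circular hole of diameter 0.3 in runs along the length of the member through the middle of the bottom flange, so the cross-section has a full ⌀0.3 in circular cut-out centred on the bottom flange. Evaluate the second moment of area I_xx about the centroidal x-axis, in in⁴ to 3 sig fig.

I_xx ≈ 1770 in⁴

Break the section into simple shapes (no overlaps), measuring from the bottom-left corner of the bounding box.
Bottom flange: 10.8 × 1.05, A = 11.34 in², y = 0.525 in, Ī = 1.0419 in⁴.
Web: 0.65 × 15.6, A = 10.14 in², y = 8.85 in, Ī = 205.64 in⁴.
Top flange: 10.8 × 1.05, A = 11.34 in², y = 17.175 in, Ī = 1.0419 in⁴.
Hole (subtracted): ⌀0.3, A = 0.070686 in², y = 0.525 in, Ī = 0.00039761 in⁴.
Centroid: ȳ = ΣA·y / ΣA = 8.868 in.
Transfer each piece to the centroidal x-axis using Ī + A·d² with d = y − 8.868:
  bottom flange: d = -8.343 in → contributes +790.36 in⁴
  web: d = -0.017969 in → contributes +205.64 in⁴
  top flange: d = 8.307 in → contributes +783.58 in⁴
  hole: d = -8.343 in → contributes −4.9205 in⁴
Total I = 1774.7 in⁴.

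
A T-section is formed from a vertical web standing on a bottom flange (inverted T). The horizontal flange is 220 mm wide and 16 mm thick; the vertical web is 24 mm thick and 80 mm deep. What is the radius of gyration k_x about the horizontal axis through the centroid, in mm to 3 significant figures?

Split into non-overlapping primitives; take the origin at the lower-left of the bounding box.
Flange: 220 × 16, A = 3 520 mm², y = 8 mm, Ī = 75 093 mm⁴.
Web: 24 × 80, A = 1 920 mm², y = 56 mm, Ī = 1 024 000 mm⁴.
Centroid: ȳ = ΣA·y / ΣA = 24.941 mm.
Transfer each piece to the horizontal axis through the centroid using Ī + A·d² with d = y − 24.941:
  flange: d = -16.941 mm → contributes +1 085 346 mm⁴
  web: d = 31.059 mm → contributes +2 876 129 mm⁴
Total I = 3 961 475 mm⁴.
Radius of gyration: k = √(I/A) = √(3 961 475 / 5 440) = 26.985 mm.

k_x ≈ 27.0 mm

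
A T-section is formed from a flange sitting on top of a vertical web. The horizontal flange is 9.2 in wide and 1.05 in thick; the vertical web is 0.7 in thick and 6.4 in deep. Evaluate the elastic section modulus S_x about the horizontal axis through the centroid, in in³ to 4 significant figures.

Treat the section as a set of non-overlapping primitives; coordinates are from the bounding-box lower-left.
Flange: 9.2 × 1.05, A = 9.66 in², y = 6.925 in, Ī = 0.887513 in⁴.
Web: 0.7 × 6.4, A = 4.48 in², y = 3.2 in, Ī = 15.2917 in⁴.
Centroid: ȳ = ΣA·y / ΣA = 5.7448 in.
Transfer each piece to the horizontal axis through the centroid using Ī + A·d² with d = y − 5.7448:
  flange: d = 1.1802 in → contributes +14.3426 in⁴
  web: d = -2.5448 in → contributes +44.3043 in⁴
Total I = 58.6469 in⁴.
Extreme fibre distance c = 5.7448 in; S = I/c = 10.2087 in³.

S_x ≈ 10.21 in³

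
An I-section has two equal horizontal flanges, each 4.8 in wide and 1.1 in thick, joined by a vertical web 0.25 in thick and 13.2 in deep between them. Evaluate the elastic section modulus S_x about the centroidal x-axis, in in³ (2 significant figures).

Decompose the section into non-overlapping parts with the origin at the bottom-left of its bounding rectangle.
Bottom flange: 4.8 × 1.1, A = 5.28 in², y = 0.55 in, Ī = 0.5324 in⁴.
Web: 0.25 × 13.2, A = 3.3 in², y = 7.7 in, Ī = 47.92 in⁴.
Top flange: 4.8 × 1.1, A = 5.28 in², y = 14.85 in, Ī = 0.5324 in⁴.
By symmetry the centroid is at mid-height, ȳ = 7.7 in.
Transfer each piece to the centroidal x-axis using Ī + A·d² with d = y − 7.7:
  bottom flange: d = -7.15 in → contributes +270.5 in⁴
  web: d = 0 in → contributes +47.92 in⁴
  top flange: d = 7.15 in → contributes +270.5 in⁴
Total I = 588.8 in⁴.
Extreme fibre distance c = 7.7 in; S = I/c = 76.47 in³.

S_x ≈ 76 in³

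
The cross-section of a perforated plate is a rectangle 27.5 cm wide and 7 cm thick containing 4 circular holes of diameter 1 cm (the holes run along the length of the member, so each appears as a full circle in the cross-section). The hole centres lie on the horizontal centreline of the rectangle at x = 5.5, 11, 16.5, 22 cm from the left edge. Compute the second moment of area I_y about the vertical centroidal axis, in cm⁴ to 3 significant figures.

I_y ≈ 1.20 × 10⁴ cm⁴

Break the section into simple shapes (no overlaps), measuring from the bottom-left corner of the bounding box.
Plate: 27.5 × 7, A = 192.5 cm², x = 13.75 cm, Ī = 12 132 cm⁴.
Hole 1 (subtracted): ⌀1, A = 0.7854 cm², x = 5.5 cm, Ī = 0.049087 cm⁴.
Hole 2 (subtracted): ⌀1, A = 0.7854 cm², x = 11 cm, Ī = 0.049087 cm⁴.
Hole 3 (subtracted): ⌀1, A = 0.7854 cm², x = 16.5 cm, Ī = 0.049087 cm⁴.
Hole 4 (subtracted): ⌀1, A = 0.7854 cm², x = 22 cm, Ī = 0.049087 cm⁴.
By symmetry the centroid is at mid-width, x̄ = 13.75 cm.
Transfer each piece to the vertical centroidal axis using Ī + A·d² with d = x − 13.75:
  plate: d = 0 cm → contributes +12 132 cm⁴
  hole 1: d = -8.25 cm → contributes −53.505 cm⁴
  hole 2: d = -2.75 cm → contributes −5.9887 cm⁴
  hole 3: d = 2.75 cm → contributes −5.9887 cm⁴
  hole 4: d = 8.25 cm → contributes −53.505 cm⁴
Total I = 12 013 cm⁴.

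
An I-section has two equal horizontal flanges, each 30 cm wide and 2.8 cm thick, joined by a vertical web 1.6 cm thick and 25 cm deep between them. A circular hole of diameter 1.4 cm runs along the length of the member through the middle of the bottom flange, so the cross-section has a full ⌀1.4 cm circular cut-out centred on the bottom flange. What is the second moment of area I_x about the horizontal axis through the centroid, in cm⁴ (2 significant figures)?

I_x ≈ 3.4 × 10⁴ cm⁴

Split into non-overlapping primitives; take the origin at the lower-left of the bounding box.
Bottom flange: 30 × 2.8, A = 84 cm², y = 1.4 cm, Ī = 54.88 cm⁴.
Web: 1.6 × 25, A = 40 cm², y = 15.3 cm, Ī = 2 083 cm⁴.
Top flange: 30 × 2.8, A = 84 cm², y = 29.2 cm, Ī = 54.88 cm⁴.
Hole (subtracted): ⌀1.4, A = 1.539 cm², y = 1.4 cm, Ī = 0.1886 cm⁴.
Centroid: ȳ = ΣA·y / ΣA = 15.4 cm.
Transfer each piece to the horizontal axis through the centroid using Ī + A·d² with d = y − 15.4:
  bottom flange: d = -14 cm → contributes +16 527 cm⁴
  web: d = -0.1036 cm → contributes +2 084 cm⁴
  top flange: d = 13.8 cm → contributes +16 043 cm⁴
  hole: d = -14 cm → contributes −302.1 cm⁴
Total I = 34 353 cm⁴.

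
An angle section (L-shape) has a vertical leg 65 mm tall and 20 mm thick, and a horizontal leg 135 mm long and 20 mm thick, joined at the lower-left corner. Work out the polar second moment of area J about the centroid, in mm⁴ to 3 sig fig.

Split into non-overlapping primitives; take the origin at the lower-left of the bounding box.
Vertical leg: 20 × 65, A = 1 300 mm², y = 32.5 mm, Ī = 457 708 mm⁴.
Horizontal leg (remainder): 115 × 20, A = 2 300 mm², y = 10 mm, Ī = 76 667 mm⁴.
Centroid: ȳ = ΣA·y / ΣA = 18.125 mm.
Transfer each piece to the centroidal x-axis using Ī + A·d² with d = y − 18.125:
  vertical leg: d = 14.375 mm → contributes +726 341 mm⁴
  horizontal leg (remainder): d = -8.125 mm → contributes +228 503 mm⁴
Total I = 954 844 mm⁴.
For the y-axis: x̄ = 53.125 mm.
Repeating about the centroidal y-axis gives I_y = 6 362 344 mm⁴.
Polar second moment: J = I_x + I_y = 7 317 188 mm⁴.

J ≈ 7.32 × 10⁶ mm⁴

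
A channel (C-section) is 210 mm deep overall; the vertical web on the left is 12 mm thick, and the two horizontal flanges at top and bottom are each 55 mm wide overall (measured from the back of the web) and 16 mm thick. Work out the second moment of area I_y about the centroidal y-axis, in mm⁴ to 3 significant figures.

Split into non-overlapping primitives; take the origin at the lower-left of the bounding box.
Web: 12 × 210, A = 2 520 mm², x = 6 mm, Ī = 30 240 mm⁴.
Top flange (beyond web): 43 × 16, A = 688 mm², x = 33.5 mm, Ī = 106 009 mm⁴.
Bottom flange (beyond web): 43 × 16, A = 688 mm², x = 33.5 mm, Ī = 106 009 mm⁴.
Centroid: x̄ = ΣA·x / ΣA = 15.713 mm.
Transfer each piece to the centroidal y-axis using Ī + A·d² with d = x − 15.713:
  web: d = -9.7125 mm → contributes +267 960 mm⁴
  top flange (beyond web): d = 17.787 mm → contributes +323 689 mm⁴
  bottom flange (beyond web): d = 17.787 mm → contributes +323 689 mm⁴
Total I = 915 337 mm⁴.

I_y ≈ 9.15 × 10⁵ mm⁴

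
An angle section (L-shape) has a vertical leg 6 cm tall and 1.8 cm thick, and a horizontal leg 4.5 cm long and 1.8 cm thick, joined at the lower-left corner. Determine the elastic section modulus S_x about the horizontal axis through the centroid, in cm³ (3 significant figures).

S_x ≈ 13.3 cm³

Treat the section as a set of non-overlapping primitives; coordinates are from the bounding-box lower-left.
Vertical leg: 1.8 × 6, A = 10.8 cm², y = 3 cm, Ī = 32.4 cm⁴.
Horizontal leg (remainder): 2.7 × 1.8, A = 4.86 cm², y = 0.9 cm, Ī = 1.3122 cm⁴.
Centroid: ȳ = ΣA·y / ΣA = 2.3483 cm.
Transfer each piece to the horizontal axis through the centroid using Ī + A·d² with d = y − 2.3483:
  vertical leg: d = 0.65172 cm → contributes +36.987 cm⁴
  horizontal leg (remainder): d = -1.4483 cm → contributes +11.506 cm⁴
Total I = 48.493 cm⁴.
Extreme fibre distance c = 3.6517 cm; S = I/c = 13.28 cm³.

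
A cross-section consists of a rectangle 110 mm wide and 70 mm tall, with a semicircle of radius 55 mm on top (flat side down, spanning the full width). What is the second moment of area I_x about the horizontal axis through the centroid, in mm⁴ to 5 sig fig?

I_x ≈ 1.4150 × 10⁷ mm⁴

Break the section into simple shapes (no overlaps), measuring from the bottom-left corner of the bounding box.
Rectangular body: 110 × 70, A = 7 700 mm², y = 35 mm, Ī = 3 144 167 mm⁴.
Semicircular cap: semicircle r = 55, A = 4751.659 mm², y = 93.34272 mm, Ī = 1 004 345 mm⁴.
Centroid: ȳ = ΣA·y / ΣA = 57.26408 mm.
Transfer each piece to the horizontal axis through the centroid using Ī + A·d² with d = y − 57.26408:
  rectangular body: d = -22.26408 mm → contributes +6 960 974 mm⁴
  semicircular cap: d = 36.07865 mm → contributes +7 189 430 mm⁴
Total I = 14 150 404 mm⁴.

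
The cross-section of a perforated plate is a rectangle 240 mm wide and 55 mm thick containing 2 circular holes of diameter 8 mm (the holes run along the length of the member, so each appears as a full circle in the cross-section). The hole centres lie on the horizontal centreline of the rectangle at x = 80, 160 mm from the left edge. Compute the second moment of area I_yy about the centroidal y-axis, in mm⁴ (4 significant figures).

I_yy ≈ 6.320 × 10⁷ mm⁴

Split into non-overlapping primitives; take the origin at the lower-left of the bounding box.
Plate: 240 × 55, A = 13 200 mm², x = 120 mm, Ī = 63 360 000 mm⁴.
Hole 1 (subtracted): ⌀8, A = 50.2655 mm², x = 80 mm, Ī = 201.062 mm⁴.
Hole 2 (subtracted): ⌀8, A = 50.2655 mm², x = 160 mm, Ī = 201.062 mm⁴.
By symmetry the centroid is at mid-width, x̄ = 120 mm.
Transfer each piece to the centroidal y-axis using Ī + A·d² with d = x − 120:
  plate: d = 0 mm → contributes +63 360 000 mm⁴
  hole 1: d = -40 mm → contributes −80625.8 mm⁴
  hole 2: d = 40 mm → contributes −80625.8 mm⁴
Total I = 63 198 748 mm⁴.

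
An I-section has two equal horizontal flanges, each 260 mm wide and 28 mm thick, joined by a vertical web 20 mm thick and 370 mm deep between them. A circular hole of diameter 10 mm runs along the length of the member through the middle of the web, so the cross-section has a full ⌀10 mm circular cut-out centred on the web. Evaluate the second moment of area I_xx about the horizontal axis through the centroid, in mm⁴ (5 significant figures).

Break the section into simple shapes (no overlaps), measuring from the bottom-left corner of the bounding box.
Bottom flange: 260 × 28, A = 7 280 mm², y = 14 mm, Ī = 475626.7 mm⁴.
Web: 20 × 370, A = 7 400 mm², y = 213 mm, Ī = 84 421 667 mm⁴.
Top flange: 260 × 28, A = 7 280 mm², y = 412 mm, Ī = 475626.7 mm⁴.
Hole (subtracted): ⌀10, A = 78.53982 mm², y = 213 mm, Ī = 490.8739 mm⁴.
By symmetry the centroid is at mid-height, ȳ = 213 mm.
Transfer each piece to the horizontal axis through the centroid using Ī + A·d² with d = y − 213:
  bottom flange: d = -199 mm → contributes +288 770 907 mm⁴
  web: d = 0 mm → contributes +84 421 667 mm⁴
  top flange: d = 199 mm → contributes +288 770 907 mm⁴
  hole: d = 0 mm → contributes −490.8739 mm⁴
Total I = 661 962 989 mm⁴.

I_xx ≈ 6.6196 × 10⁸ mm⁴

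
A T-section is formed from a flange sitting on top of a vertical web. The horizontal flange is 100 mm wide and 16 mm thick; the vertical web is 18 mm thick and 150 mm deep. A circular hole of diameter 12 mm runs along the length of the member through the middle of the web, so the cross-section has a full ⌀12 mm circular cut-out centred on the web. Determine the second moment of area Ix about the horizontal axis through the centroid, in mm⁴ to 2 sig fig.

Ix ≈ 1.2 × 10⁷ mm⁴

Decompose the section into non-overlapping parts with the origin at the bottom-left of its bounding rectangle.
Flange: 100 × 16, A = 1 600 mm², y = 158 mm, Ī = 34 133 mm⁴.
Web: 18 × 150, A = 2 700 mm², y = 75 mm, Ī = 5 062 500 mm⁴.
Hole (subtracted): ⌀12, A = 113.1 mm², y = 75 mm, Ī = 1 018 mm⁴.
Centroid: ȳ = ΣA·y / ΣA = 106.7 mm.
Transfer each piece to the horizontal axis through the centroid using Ī + A·d² with d = y − 106.7:
  flange: d = 51.28 mm → contributes +4 241 890 mm⁴
  web: d = -31.72 mm → contributes +7 778 778 mm⁴
  hole: d = -31.72 mm → contributes −114 797 mm⁴
Total I = 11 905 871 mm⁴.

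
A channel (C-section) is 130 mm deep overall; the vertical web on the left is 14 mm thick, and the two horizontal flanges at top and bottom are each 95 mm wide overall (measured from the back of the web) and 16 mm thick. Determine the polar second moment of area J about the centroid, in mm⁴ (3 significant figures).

J ≈ 1.49 × 10⁷ mm⁴

Split into non-overlapping primitives; take the origin at the lower-left of the bounding box.
Web: 14 × 130, A = 1 820 mm², y = 65 mm, Ī = 2 563 167 mm⁴.
Top flange (beyond web): 81 × 16, A = 1 296 mm², y = 122 mm, Ī = 27 648 mm⁴.
Bottom flange (beyond web): 81 × 16, A = 1 296 mm², y = 8 mm, Ī = 27 648 mm⁴.
By symmetry the centroid is at mid-height, ȳ = 65 mm.
Transfer each piece to the centroidal x-axis using Ī + A·d² with d = y − 65:
  web: d = 0 mm → contributes +2 563 167 mm⁴
  top flange (beyond web): d = 57 mm → contributes +4 238 352 mm⁴
  bottom flange (beyond web): d = -57 mm → contributes +4 238 352 mm⁴
Total I = 11 039 871 mm⁴.
For the y-axis: x̄ = 34.906 mm.
Repeating about the centroidal y-axis gives I_y = 3 859 351 mm⁴.
Polar second moment: J = I_x + I_y = 14 899 222 mm⁴.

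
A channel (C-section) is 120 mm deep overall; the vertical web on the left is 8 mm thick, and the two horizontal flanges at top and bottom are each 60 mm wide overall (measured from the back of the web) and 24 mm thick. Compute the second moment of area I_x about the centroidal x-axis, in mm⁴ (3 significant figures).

Treat the section as a set of non-overlapping primitives; coordinates are from the bounding-box lower-left.
Web: 8 × 120, A = 960 mm², y = 60 mm, Ī = 1 152 000 mm⁴.
Top flange (beyond web): 52 × 24, A = 1 248 mm², y = 108 mm, Ī = 59 904 mm⁴.
Bottom flange (beyond web): 52 × 24, A = 1 248 mm², y = 12 mm, Ī = 59 904 mm⁴.
By symmetry the centroid is at mid-height, ȳ = 60 mm.
Transfer each piece to the centroidal x-axis using Ī + A·d² with d = y − 60:
  web: d = 0 mm → contributes +1 152 000 mm⁴
  top flange (beyond web): d = 48 mm → contributes +2 935 296 mm⁴
  bottom flange (beyond web): d = -48 mm → contributes +2 935 296 mm⁴
Total I = 7 022 592 mm⁴.

I_x ≈ 7.02 × 10⁶ mm⁴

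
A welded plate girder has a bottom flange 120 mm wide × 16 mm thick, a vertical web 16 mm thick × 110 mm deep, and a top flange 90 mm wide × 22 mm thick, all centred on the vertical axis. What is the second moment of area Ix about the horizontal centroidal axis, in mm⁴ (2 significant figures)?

Ix ≈ 1.8 × 10⁷ mm⁴

Split into non-overlapping primitives; take the origin at the lower-left of the bounding box.
Bottom plate: 120 × 16, A = 1 920 mm², y = 8 mm, Ī = 40 960 mm⁴.
Web plate: 16 × 110, A = 1 760 mm², y = 71 mm, Ī = 1 774 667 mm⁴.
Top plate: 90 × 22, A = 1 980 mm², y = 137 mm, Ī = 79 860 mm⁴.
Centroid: ȳ = ΣA·y / ΣA = 72.72 mm.
Transfer each piece to the horizontal centroidal axis using Ī + A·d² with d = y − 72.72:
  bottom plate: d = -64.72 mm → contributes +8 082 555 mm⁴
  web plate: d = -1.717 mm → contributes +1 779 857 mm⁴
  top plate: d = 64.28 mm → contributes +8 261 742 mm⁴
Total I = 18 124 154 mm⁴.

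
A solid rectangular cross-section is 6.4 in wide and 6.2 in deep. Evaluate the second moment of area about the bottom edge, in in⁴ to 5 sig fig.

I_base ≈ 508.43 in⁴

The section: 6.4 × 6.2, A = 39.68 in², y = 3.1 in, Ī = 127.1083 in⁴.
Transfer it to a horizontal axis along the bottom face using Ī + A·d² with d = y − 0:
  the section: d = 3.1 in → contributes +508.4331 in⁴
Total I = 508.4331 in⁴.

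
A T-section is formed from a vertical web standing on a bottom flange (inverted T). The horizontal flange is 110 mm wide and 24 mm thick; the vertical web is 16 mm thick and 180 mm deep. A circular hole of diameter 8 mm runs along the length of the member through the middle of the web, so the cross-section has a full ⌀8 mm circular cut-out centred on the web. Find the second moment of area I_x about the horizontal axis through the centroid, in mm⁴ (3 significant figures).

I_x ≈ 2.21 × 10⁷ mm⁴

Split into non-overlapping primitives; take the origin at the lower-left of the bounding box.
Flange: 110 × 24, A = 2 640 mm², y = 12 mm, Ī = 126 720 mm⁴.
Web: 16 × 180, A = 2 880 mm², y = 114 mm, Ī = 7 776 000 mm⁴.
Hole (subtracted): ⌀8, A = 50.265 mm², y = 114 mm, Ī = 201.06 mm⁴.
Centroid: ȳ = ΣA·y / ΣA = 64.769 mm.
Transfer each piece to the horizontal axis through the centroid using Ī + A·d² with d = y − 64.769:
  flange: d = -52.769 mm → contributes +7 478 003 mm⁴
  web: d = 49.231 mm → contributes +14 756 205 mm⁴
  hole: d = 49.231 mm → contributes −122 029 mm⁴
Total I = 22 112 180 mm⁴.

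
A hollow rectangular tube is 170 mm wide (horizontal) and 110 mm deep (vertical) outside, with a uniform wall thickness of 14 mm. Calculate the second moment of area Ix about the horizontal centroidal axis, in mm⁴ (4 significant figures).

Decompose the section into non-overlapping parts with the origin at the bottom-left of its bounding rectangle.
Outer rectangle: 170 × 110, A = 18 700 mm², y = 55 mm, Ī = 18 855 833 mm⁴.
Inner void (subtracted): 142 × 82, A = 11 644 mm², y = 55 mm, Ī = 6 524 521 mm⁴.
By symmetry the centroid is at mid-height, ȳ = 55 mm.
All pieces are centred on the horizontal centroidal axis, so I = ΣĪ (holes subtracted) = 12 331 312 mm⁴.

Ix ≈ 1.233 × 10⁷ mm⁴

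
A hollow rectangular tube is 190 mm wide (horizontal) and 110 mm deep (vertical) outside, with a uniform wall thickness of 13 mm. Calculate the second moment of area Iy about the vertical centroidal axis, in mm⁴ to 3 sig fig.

Split into non-overlapping primitives; take the origin at the lower-left of the bounding box.
Outer rectangle: 190 × 110, A = 20 900 mm², x = 95 mm, Ī = 62 874 167 mm⁴.
Inner void (subtracted): 164 × 84, A = 13 776 mm², x = 95 mm, Ī = 30 876 608 mm⁴.
By symmetry the centroid is at mid-width, x̄ = 95 mm.
All pieces are centred on the vertical centroidal axis, so I = ΣĪ (holes subtracted) = 31 997 559 mm⁴.

Iy ≈ 3.20 × 10⁷ mm⁴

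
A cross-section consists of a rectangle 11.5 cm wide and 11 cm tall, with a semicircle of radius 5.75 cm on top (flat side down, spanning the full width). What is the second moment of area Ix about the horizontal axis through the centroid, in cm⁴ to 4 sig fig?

Decompose the section into non-overlapping parts with the origin at the bottom-left of its bounding rectangle.
Rectangular body: 11.5 × 11, A = 126.5 cm², y = 5.5 cm, Ī = 1275.54 cm⁴.
Semicircular cap: semicircle r = 5.75, A = 51.9345 cm², y = 13.4404 cm, Ī = 119.979 cm⁴.
Centroid: ȳ = ΣA·y / ΣA = 7.8111 cm.
Transfer each piece to the horizontal axis through the centroid using Ī + A·d² with d = y − 7.8111:
  rectangular body: d = -2.3111 cm → contributes +1951.2 cm⁴
  semicircular cap: d = 5.62928 cm → contributes +1765.72 cm⁴
Total I = 3716.92 cm⁴.

Ix ≈ 3717 cm⁴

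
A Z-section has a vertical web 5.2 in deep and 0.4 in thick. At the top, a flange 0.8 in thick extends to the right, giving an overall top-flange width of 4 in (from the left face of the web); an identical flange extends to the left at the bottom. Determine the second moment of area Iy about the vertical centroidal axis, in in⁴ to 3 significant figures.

Treat the section as a set of non-overlapping primitives; coordinates are from the bounding-box lower-left.
Web: 0.4 × 5.2, A = 2.08 in², x = 3.8 in, Ī = 0.027733 in⁴.
Top flange (beyond web): 3.6 × 0.8, A = 2.88 in², x = 5.8 in, Ī = 3.1104 in⁴.
Bottom flange (beyond web): 3.6 × 0.8, A = 2.88 in², x = 1.8 in, Ī = 3.1104 in⁴.
Centroid: x̄ = ΣA·x / ΣA = 3.8 in.
Transfer each piece to the vertical centroidal axis using Ī + A·d² with d = x − 3.8:
  web: d = 0 in → contributes +0.027733 in⁴
  top flange (beyond web): d = 2 in → contributes +14.63 in⁴
  bottom flange (beyond web): d = -2 in → contributes +14.63 in⁴
Total I = 29.289 in⁴.

Iy ≈ 29.3 in⁴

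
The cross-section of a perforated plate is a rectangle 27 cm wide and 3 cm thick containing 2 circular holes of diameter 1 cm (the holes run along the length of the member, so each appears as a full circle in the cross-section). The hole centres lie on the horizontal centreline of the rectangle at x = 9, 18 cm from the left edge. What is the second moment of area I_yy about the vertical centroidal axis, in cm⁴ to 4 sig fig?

Split into non-overlapping primitives; take the origin at the lower-left of the bounding box.
Plate: 27 × 3, A = 81 cm², x = 13.5 cm, Ī = 4920.75 cm⁴.
Hole 1 (subtracted): ⌀1, A = 0.785398 cm², x = 9 cm, Ī = 0.0490874 cm⁴.
Hole 2 (subtracted): ⌀1, A = 0.785398 cm², x = 18 cm, Ī = 0.0490874 cm⁴.
By symmetry the centroid is at mid-width, x̄ = 13.5 cm.
Transfer each piece to the vertical centroidal axis using Ī + A·d² with d = x − 13.5:
  plate: d = 0 cm → contributes +4920.75 cm⁴
  hole 1: d = -4.5 cm → contributes −15.9534 cm⁴
  hole 2: d = 4.5 cm → contributes −15.9534 cm⁴
Total I = 4888.84 cm⁴.

I_yy ≈ 4889 cm⁴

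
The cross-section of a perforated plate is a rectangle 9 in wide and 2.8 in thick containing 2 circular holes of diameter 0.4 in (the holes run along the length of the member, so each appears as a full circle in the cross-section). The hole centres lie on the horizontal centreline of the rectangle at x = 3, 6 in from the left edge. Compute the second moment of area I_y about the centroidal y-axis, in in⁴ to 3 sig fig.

Break the section into simple shapes (no overlaps), measuring from the bottom-left corner of the bounding box.
Plate: 9 × 2.8, A = 25.2 in², x = 4.5 in, Ī = 170.1 in⁴.
Hole 1 (subtracted): ⌀0.4, A = 0.12566 in², x = 3 in, Ī = 0.0012566 in⁴.
Hole 2 (subtracted): ⌀0.4, A = 0.12566 in², x = 6 in, Ī = 0.0012566 in⁴.
By symmetry the centroid is at mid-width, x̄ = 4.5 in.
Transfer each piece to the centroidal y-axis using Ī + A·d² with d = x − 4.5:
  plate: d = 0 in → contributes +170.1 in⁴
  hole 1: d = -1.5 in → contributes −0.284 in⁴
  hole 2: d = 1.5 in → contributes −0.284 in⁴
Total I = 169.53 in⁴.

I_y ≈ 170 in⁴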